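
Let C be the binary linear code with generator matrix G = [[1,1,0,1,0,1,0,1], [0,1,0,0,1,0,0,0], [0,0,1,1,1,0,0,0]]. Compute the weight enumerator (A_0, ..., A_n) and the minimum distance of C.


Weight distribution: A_0 = 1, A_2 = 1, A_3 = 2, A_4 = 1, A_5 = 2, A_6 = 1. Minimum distance d = 2.

Enumerate all 2^3 = 8 messages m ∈ F_2^3.
For each, compute codeword c = mG in F_2^8, then tally its weight.
  m = 000 → c = 00000000, weight = 0.
  m = 100 → c = 11010101, weight = 5.
  m = 010 → c = 01001000, weight = 2.
  m = 110 → c = 10011101, weight = 5.
  m = 001 → c = 00111000, weight = 3.
  m = 101 → c = 11101101, weight = 6.
  m = 011 → c = 01110000, weight = 3.
  m = 111 → c = 10100101, weight = 4.
Tally weights:
  weight 0: 1 codewords.
  weight 2: 1 codewords.
  weight 3: 2 codewords.
  weight 4: 1 codewords.
  weight 5: 2 codewords.
  weight 6: 1 codewords.
Minimum distance d = smallest w > 0 with A_w > 0 = 2.
Sanity: Σ A_w = 8 = 2^3 = 8 ✓.


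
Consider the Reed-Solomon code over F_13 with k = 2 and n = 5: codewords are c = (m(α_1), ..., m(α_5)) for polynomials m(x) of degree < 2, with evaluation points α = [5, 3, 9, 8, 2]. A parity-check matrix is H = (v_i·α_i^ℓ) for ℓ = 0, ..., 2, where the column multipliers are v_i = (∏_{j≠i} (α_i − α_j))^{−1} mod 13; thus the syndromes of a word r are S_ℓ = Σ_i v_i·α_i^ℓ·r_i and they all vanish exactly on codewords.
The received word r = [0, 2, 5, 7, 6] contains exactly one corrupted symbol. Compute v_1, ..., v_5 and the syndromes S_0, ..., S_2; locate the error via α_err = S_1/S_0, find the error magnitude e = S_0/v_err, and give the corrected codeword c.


S = (10, 4, 12), error at position 2, error magnitude e = 11, c = [0, 4, 5, 7, 6].

Step 1: column multipliers v_i = (∏_{j≠i}(α_i − α_j))^{−1} mod 13.
  i = 1 (α = 5): (5−3)(5−9)(5−8)(5−2) = 2·(−4)·(−3)·3 = 72 ≡ 7, so v_1 = 7^{−1} = 2 (mod 13).
  i = 2 (α = 3): (3−5)(3−9)(3−8)(3−2) = (−2)·(−6)·(−5)·1 = −60 ≡ 5, so v_2 = 5^{−1} = 8 (mod 13).
  i = 3 (α = 9): (9−5)(9−3)(9−8)(9−2) = 4·6·1·7 = 168 ≡ 12, so v_3 = 12^{−1} = 12 (mod 13).
  i = 4 (α = 8): (8−5)(8−3)(8−9)(8−2) = 3·5·(−1)·6 = −90 ≡ 1, so v_4 = 1^{−1} = 1 (mod 13).
  i = 5 (α = 2): (2−5)(2−3)(2−9)(2−8) = (−3)·(−1)·(−7)·(−6) = 126 ≡ 9, so v_5 = 9^{−1} = 3 (mod 13).
  v = [2, 8, 12, 1, 3].
Step 2: syndromes of r = [0, 2, 5, 7, 6] (all sums mod 13).
  S_0 = Σ v_i r_i = 2·0 + 8·2 + 12·5 + 1·7 + 3·6 = 101 ≡ 10.
  S_1 = Σ v_i α_i r_i = 2·5·0 + 8·3·2 + 12·9·5 + 1·8·7 + 3·2·6 = 680 ≡ 4.
  α_i^2 mod 13 = [12, 9, 3, 12, 4].
  S_2 = Σ v_i α_i^2 r_i = 2·12·0 + 8·9·2 + 12·3·5 + 1·12·7 + 3·4·6 = 480 ≡ 12.
  S = (10, 4, 12) ≠ 0, so r is not a codeword (an error is present).
Step 3: locate the error. For a single error e at position i, S_ℓ = v_i·e·α_i^ℓ, so α_err = S_1/S_0.
  S_0^{−1} = 10^{−1} = 4 (mod 13), so α_err = 4·4 = 16 ≡ 3 = α_2. Error position i = 2.
  Consistency check: S_2/S_1 = 12·10 = 120 ≡ 3 = α_err ✓ (single-error assumption holds).
Step 4: error magnitude e = S_0/v_2 = S_0·∏_{j≠2}(α_2 − α_j) = 10·5 = 50 ≡ 11 (mod 13).
Step 5: correct position 2: c_2 = r_2 − e = 2 − 11 ≡ 4 (mod 13). Hence c = [0, 4, 5, 7, 6].
  Check: interpolating c through the α_i gives m(x) = 10 + 11·x (degree < 2) with m(α_i) = c_i for every i, so c is indeed a codeword.


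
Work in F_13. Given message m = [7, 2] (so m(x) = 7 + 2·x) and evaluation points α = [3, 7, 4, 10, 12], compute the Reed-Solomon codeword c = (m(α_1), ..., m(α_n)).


c = [0, 8, 2, 1, 5]

Message polynomial: m(x) = 7 + 2·x (mod 13).
For each evaluation point α_i, compute m(α_i) mod 13:
  α_1 = 3: Horner steps 2 → 0, so m(3) = 0.
  α_2 = 7: Horner steps 2 → 8, so m(7) = 8.
  α_3 = 4: Horner steps 2 → 2, so m(4) = 2.
  α_4 = 10: Horner steps 2 → 1, so m(10) = 1.
  α_5 = 12: Horner steps 2 → 5, so m(12) = 5.
Codeword c = [0, 8, 2, 1, 5] ∈ F_13^5.


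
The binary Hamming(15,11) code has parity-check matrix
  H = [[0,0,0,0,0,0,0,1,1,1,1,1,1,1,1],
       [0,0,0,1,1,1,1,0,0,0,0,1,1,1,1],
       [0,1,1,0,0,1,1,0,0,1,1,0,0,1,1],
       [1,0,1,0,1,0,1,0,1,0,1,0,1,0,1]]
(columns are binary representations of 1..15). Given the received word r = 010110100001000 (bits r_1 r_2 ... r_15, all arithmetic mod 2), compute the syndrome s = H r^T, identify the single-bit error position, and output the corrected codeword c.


s = (1, 0, 0, 0)^T, error position = 8, corrected codeword c = 010110110001000

Compute s = H r^T mod 2 one row at a time:
  s_1 = 0 + 0 + 0 + 0 + 1 + 0 + 0 + 0 = 1 ≡ 1 (mod 2).
  s_2 = 1 + 1 + 0 + 1 + 1 + 0 + 0 + 0 = 4 ≡ 0 (mod 2).
  s_3 = 1 + 0 + 0 + 1 + 0 + 0 + 0 + 0 = 2 ≡ 0 (mod 2).
  s_4 = 0 + 0 + 1 + 1 + 0 + 0 + 0 + 0 = 2 ≡ 0 (mod 2).
s = (1, 0, 0, 0)^T — this equals column 8 of H (binary 1000), so error is at position 8.
Correct: flip bit 8 of r = 010110100001000 to get c = 010110110001000.


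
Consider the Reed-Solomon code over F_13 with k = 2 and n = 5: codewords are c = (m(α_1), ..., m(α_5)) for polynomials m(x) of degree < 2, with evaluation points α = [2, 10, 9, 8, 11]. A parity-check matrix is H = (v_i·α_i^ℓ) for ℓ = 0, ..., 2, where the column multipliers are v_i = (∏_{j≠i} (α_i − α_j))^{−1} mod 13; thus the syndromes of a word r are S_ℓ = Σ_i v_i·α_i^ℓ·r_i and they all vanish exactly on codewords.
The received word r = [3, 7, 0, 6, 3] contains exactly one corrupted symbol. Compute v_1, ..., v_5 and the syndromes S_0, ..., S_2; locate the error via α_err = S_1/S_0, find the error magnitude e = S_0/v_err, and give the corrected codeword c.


S = (1, 11, 4), error at position 5, error magnitude e = 2, c = [3, 7, 0, 6, 1].

Step 1: column multipliers v_i = (∏_{j≠i}(α_i − α_j))^{−1} mod 13.
  i = 1 (α = 2): (2−10)(2−9)(2−8)(2−11) = (−8)·(−7)·(−6)·(−9) = 3024 ≡ 8, so v_1 = 8^{−1} = 5 (mod 13).
  i = 2 (α = 10): (10−2)(10−9)(10−8)(10−11) = 8·1·2·(−1) = −16 ≡ 10, so v_2 = 10^{−1} = 4 (mod 13).
  i = 3 (α = 9): (9−2)(9−10)(9−8)(9−11) = 7·(−1)·1·(−2) = 14 ≡ 1, so v_3 = 1^{−1} = 1 (mod 13).
  i = 4 (α = 8): (8−2)(8−10)(8−9)(8−11) = 6·(−2)·(−1)·(−3) = −36 ≡ 3, so v_4 = 3^{−1} = 9 (mod 13).
  i = 5 (α = 11): (11−2)(11−10)(11−9)(11−8) = 9·1·2·3 = 54 ≡ 2, so v_5 = 2^{−1} = 7 (mod 13).
  v = [5, 4, 1, 9, 7].
Step 2: syndromes of r = [3, 7, 0, 6, 3] (all sums mod 13).
  S_0 = Σ v_i r_i = 5·3 + 4·7 + 1·0 + 9·6 + 7·3 = 118 ≡ 1.
  S_1 = Σ v_i α_i r_i = 5·2·3 + 4·10·7 + 1·9·0 + 9·8·6 + 7·11·3 = 973 ≡ 11.
  α_i^2 mod 13 = [4, 9, 3, 12, 4].
  S_2 = Σ v_i α_i^2 r_i = 5·4·3 + 4·9·7 + 1·3·0 + 9·12·6 + 7·4·3 = 1044 ≡ 4.
  S = (1, 11, 4) ≠ 0, so r is not a codeword (an error is present).
Step 3: locate the error. For a single error e at position i, S_ℓ = v_i·e·α_i^ℓ, so α_err = S_1/S_0.
  S_0^{−1} = 1^{−1} = 1 (mod 13), so α_err = 11·1 = 11 ≡ 11 = α_5. Error position i = 5.
  Consistency check: S_2/S_1 = 4·6 = 24 ≡ 11 = α_err ✓ (single-error assumption holds).
Step 4: error magnitude e = S_0/v_5 = S_0·∏_{j≠5}(α_5 − α_j) = 1·2 = 2 ≡ 2 (mod 13).
Step 5: correct position 5: c_5 = r_5 − e = 3 − 2 ≡ 1 (mod 13). Hence c = [3, 7, 0, 6, 1].
  Check: interpolating c through the α_i gives m(x) = 2 + 7·x (degree < 2) with m(α_i) = c_i for every i, so c is indeed a codeword.


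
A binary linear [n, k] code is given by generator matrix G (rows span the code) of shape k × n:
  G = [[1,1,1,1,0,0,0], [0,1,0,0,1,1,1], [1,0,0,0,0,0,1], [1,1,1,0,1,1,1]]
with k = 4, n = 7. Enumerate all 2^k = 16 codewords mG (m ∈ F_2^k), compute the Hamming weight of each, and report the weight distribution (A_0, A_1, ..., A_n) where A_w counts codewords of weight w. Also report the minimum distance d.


Weight distribution: A_0 = 1, A_2 = 4, A_4 = 9, A_6 = 2. Minimum distance d = 2.

Enumerate all 2^4 = 16 messages m ∈ F_2^4.
For each, compute codeword c = mG in F_2^7, then tally its weight.
  m = 0000 → c = 0000000, weight = 0.
  m = 1000 → c = 1111000, weight = 4.
  m = 0100 → c = 0100111, weight = 4.
  m = 1100 → c = 1011111, weight = 6.
  m = 0010 → c = 1000001, weight = 2.
  m = 1010 → c = 0111001, weight = 4.
  m = 0110 → c = 1100110, weight = 4.
  m = 1110 → c = 0011110, weight = 4.
  m = 0001 → c = 1110111, weight = 6.
  m = 1001 → c = 0001111, weight = 4.
  m = 0101 → c = 1010000, weight = 2.
  m = 1101 → c = 0101000, weight = 2.
  m = 0011 → c = 0110110, weight = 4.
  m = 1011 → c = 1001110, weight = 4.
  m = 0111 → c = 0010001, weight = 2.
  m = 1111 → c = 1101001, weight = 4.
Tally weights:
  weight 0: 1 codewords.
  weight 2: 4 codewords.
  weight 4: 9 codewords.
  weight 6: 2 codewords.
Minimum distance d = smallest w > 0 with A_w > 0 = 2.
Sanity: Σ A_w = 16 = 2^4 = 16 ✓.


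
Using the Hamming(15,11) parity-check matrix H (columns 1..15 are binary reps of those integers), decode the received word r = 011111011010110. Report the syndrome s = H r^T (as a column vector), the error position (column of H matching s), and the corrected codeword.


s = (1, 1, 1, 1)^T, error position = 15, corrected codeword c = 011111011010111

Compute s = H r^T mod 2 one row at a time:
  s_1 = 1 + 1 + 0 + 1 + 0 + 1 + 1 + 0 = 5 ≡ 1 (mod 2).
  s_2 = 1 + 1 + 1 + 0 + 0 + 1 + 1 + 0 = 5 ≡ 1 (mod 2).
  s_3 = 1 + 1 + 1 + 0 + 0 + 1 + 1 + 0 = 5 ≡ 1 (mod 2).
  s_4 = 0 + 1 + 1 + 0 + 1 + 1 + 1 + 0 = 5 ≡ 1 (mod 2).
s = (1, 1, 1, 1)^T — this equals column 15 of H (binary 1111), so error is at position 15.
Correct: flip bit 15 of r = 011111011010110 to get c = 011111011010111.


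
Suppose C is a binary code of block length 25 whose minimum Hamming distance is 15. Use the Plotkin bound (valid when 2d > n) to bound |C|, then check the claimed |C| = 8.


Plotkin bound M ≤ 6; given |C| = 8 > bound (violated).

Check applicability: 2d = 30, n = 25.
2d − n = 5 > 0, so Plotkin applies.
Compute d/(2d−n) = 15/5 ≈ 3.0000.
⌊d/(2d−n)⌋ = 3.
Plotkin bound: M ≤ 2·3 = 6.
Given |C| = 8, check: VIOLATED.
This |C| is above the Plotkin bound, so no binary code with n = 25, d = 15 and 8 codewords exists.


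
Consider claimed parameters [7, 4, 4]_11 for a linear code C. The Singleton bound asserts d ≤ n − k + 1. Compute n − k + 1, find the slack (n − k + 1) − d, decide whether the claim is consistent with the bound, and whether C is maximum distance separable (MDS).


Singleton RHS = n − k + 1 = 4, slack = 0, bound satisfied, MDS.

Singleton bound: d ≤ n − k + 1.
Here n = 7, k = 4, so n − k + 1 = 4.
Given d = 4, check d ≤ 4: YES.
Slack = (n − k + 1) − d = 0.
The code is MDS (slack = 0).
Description: the claimed parameters are [7, 4, 4]_11; such a code would be MDS (meets Singleton bound).


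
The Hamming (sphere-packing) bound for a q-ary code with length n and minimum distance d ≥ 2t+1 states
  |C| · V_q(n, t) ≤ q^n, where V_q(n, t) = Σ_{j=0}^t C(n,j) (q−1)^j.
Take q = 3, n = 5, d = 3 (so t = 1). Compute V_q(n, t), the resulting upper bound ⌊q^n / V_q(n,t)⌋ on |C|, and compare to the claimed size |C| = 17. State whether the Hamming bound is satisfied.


V_q(n, t) = 11, q^n = 243, Hamming bound = 22, |C| = 17 ≤ bound (satisfied).

Step 1: Compute V_q(n, t) = Σ_{j=0}^1 C(n, j) (q−1)^j.
  j = 0: C(5,0)·(2)^0 = 1·1 = 1.
  j = 1: C(5,1)·(2)^1 = 5·2 = 10.
  V_q(n, t) = 1 + 10 = 11.
Step 2: q^n = 3^5 = 243.
Step 3: Hamming bound ⌊q^n / V_q(n,t)⌋ = ⌊243/11⌋ = 22.
Step 4: Compare |C| = 17 to 22: satisfied.
The claimed |C| lies below the Hamming bound.


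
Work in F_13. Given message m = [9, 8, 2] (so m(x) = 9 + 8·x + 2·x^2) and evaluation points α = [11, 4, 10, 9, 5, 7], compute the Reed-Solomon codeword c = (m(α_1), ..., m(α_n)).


c = [1, 8, 3, 9, 8, 7]

Message polynomial: m(x) = 9 + 8·x + 2·x^2 (mod 13).
For each evaluation point α_i, compute m(α_i) mod 13:
  α_1 = 11: Horner steps 2 → 4 → 1, so m(11) = 1.
  α_2 = 4: Horner steps 2 → 3 → 8, so m(4) = 8.
  α_3 = 10: Horner steps 2 → 2 → 3, so m(10) = 3.
  α_4 = 9: Horner steps 2 → 0 → 9, so m(9) = 9.
  α_5 = 5: Horner steps 2 → 5 → 8, so m(5) = 8.
  α_6 = 7: Horner steps 2 → 9 → 7, so m(7) = 7.
Codeword c = [1, 8, 3, 9, 8, 7] ∈ F_13^6.


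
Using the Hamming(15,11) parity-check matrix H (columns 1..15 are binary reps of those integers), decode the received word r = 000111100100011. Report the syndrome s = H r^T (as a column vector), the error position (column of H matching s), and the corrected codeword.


s = (1, 0, 1, 1)^T, error position = 11, corrected codeword c = 000111100110011

Compute s = H r^T mod 2 one row at a time:
  s_1 = 0 + 0 + 1 + 0 + 0 + 0 + 1 + 1 = 3 ≡ 1 (mod 2).
  s_2 = 1 + 1 + 1 + 1 + 0 + 0 + 1 + 1 = 6 ≡ 0 (mod 2).
  s_3 = 0 + 0 + 1 + 1 + 1 + 0 + 1 + 1 = 5 ≡ 1 (mod 2).
  s_4 = 0 + 0 + 1 + 1 + 0 + 0 + 0 + 1 = 3 ≡ 1 (mod 2).
s = (1, 0, 1, 1)^T — this equals column 11 of H (binary 1011), so error is at position 11.
Correct: flip bit 11 of r = 000111100100011 to get c = 000111100110011.


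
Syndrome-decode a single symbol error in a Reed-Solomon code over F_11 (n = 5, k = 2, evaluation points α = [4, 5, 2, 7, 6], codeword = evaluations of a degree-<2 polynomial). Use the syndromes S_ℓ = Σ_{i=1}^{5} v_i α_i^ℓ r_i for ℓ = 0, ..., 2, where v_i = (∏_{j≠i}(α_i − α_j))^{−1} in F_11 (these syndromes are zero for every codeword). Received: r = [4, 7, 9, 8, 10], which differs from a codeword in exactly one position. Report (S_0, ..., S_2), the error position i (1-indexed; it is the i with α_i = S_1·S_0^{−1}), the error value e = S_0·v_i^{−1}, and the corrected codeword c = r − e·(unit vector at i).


S = (9, 8, 1), error at position 4, error magnitude e = 6, c = [4, 7, 9, 2, 10].

Step 1: column multipliers v_i = (∏_{j≠i}(α_i − α_j))^{−1} mod 11.
  i = 1 (α = 4): (4−5)(4−2)(4−7)(4−6) = (−1)·2·(−3)·(−2) = −12 ≡ 10, so v_1 = 10^{−1} = 10 (mod 11).
  i = 2 (α = 5): (5−4)(5−2)(5−7)(5−6) = 1·3·(−2)·(−1) = 6 ≡ 6, so v_2 = 6^{−1} = 2 (mod 11).
  i = 3 (α = 2): (2−4)(2−5)(2−7)(2−6) = (−2)·(−3)·(−5)·(−4) = 120 ≡ 10, so v_3 = 10^{−1} = 10 (mod 11).
  i = 4 (α = 7): (7−4)(7−5)(7−2)(7−6) = 3·2·5·1 = 30 ≡ 8, so v_4 = 8^{−1} = 7 (mod 11).
  i = 5 (α = 6): (6−4)(6−5)(6−2)(6−7) = 2·1·4·(−1) = −8 ≡ 3, so v_5 = 3^{−1} = 4 (mod 11).
  v = [10, 2, 10, 7, 4].
Step 2: syndromes of r = [4, 7, 9, 8, 10] (all sums mod 11).
  S_0 = Σ v_i r_i = 10·4 + 2·7 + 10·9 + 7·8 + 4·10 = 240 ≡ 9.
  S_1 = Σ v_i α_i r_i = 10·4·4 + 2·5·7 + 10·2·9 + 7·7·8 + 4·6·10 = 1042 ≡ 8.
  α_i^2 mod 11 = [5, 3, 4, 5, 3].
  S_2 = Σ v_i α_i^2 r_i = 10·5·4 + 2·3·7 + 10·4·9 + 7·5·8 + 4·3·10 = 1002 ≡ 1.
  S = (9, 8, 1) ≠ 0, so r is not a codeword (an error is present).
Step 3: locate the error. For a single error e at position i, S_ℓ = v_i·e·α_i^ℓ, so α_err = S_1/S_0.
  S_0^{−1} = 9^{−1} = 5 (mod 11), so α_err = 8·5 = 40 ≡ 7 = α_4. Error position i = 4.
  Consistency check: S_2/S_1 = 1·7 = 7 ≡ 7 = α_err ✓ (single-error assumption holds).
Step 4: error magnitude e = S_0/v_4 = S_0·∏_{j≠4}(α_4 − α_j) = 9·8 = 72 ≡ 6 (mod 11).
Step 5: correct position 4: c_4 = r_4 − e = 8 − 6 ≡ 2 (mod 11). Hence c = [4, 7, 9, 2, 10].
  Check: interpolating c through the α_i gives m(x) = 3 + 3·x (degree < 2) with m(α_i) = c_i for every i, so c is indeed a codeword.


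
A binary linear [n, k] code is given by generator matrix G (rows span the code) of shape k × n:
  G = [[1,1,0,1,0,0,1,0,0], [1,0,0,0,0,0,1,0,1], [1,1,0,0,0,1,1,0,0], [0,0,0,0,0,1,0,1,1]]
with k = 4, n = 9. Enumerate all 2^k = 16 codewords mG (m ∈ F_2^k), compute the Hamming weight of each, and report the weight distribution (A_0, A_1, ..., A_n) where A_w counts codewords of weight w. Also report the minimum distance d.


Weight distribution: A_0 = 1, A_2 = 2, A_3 = 5, A_4 = 5, A_5 = 2, A_7 = 1. Minimum distance d = 2.

Enumerate all 2^4 = 16 messages m ∈ F_2^4.
For each, compute codeword c = mG in F_2^9, then tally its weight.
  m = 0000 → c = 000000000, weight = 0.
  m = 1000 → c = 110100100, weight = 4.
  m = 0100 → c = 100000101, weight = 3.
  m = 1100 → c = 010100001, weight = 3.
  m = 0010 → c = 110001100, weight = 4.
  m = 1010 → c = 000101000, weight = 2.
  m = 0110 → c = 010001001, weight = 3.
  m = 1110 → c = 100101101, weight = 5.
  m = 0001 → c = 000001011, weight = 3.
  m = 1001 → c = 110101111, weight = 7.
  m = 0101 → c = 100001110, weight = 4.
  m = 1101 → c = 010101010, weight = 4.
  m = 0011 → c = 110000111, weight = 5.
  m = 1011 → c = 000100011, weight = 3.
  m = 0111 → c = 010000010, weight = 2.
  m = 1111 → c = 100100110, weight = 4.
Tally weights:
  weight 0: 1 codewords.
  weight 2: 2 codewords.
  weight 3: 5 codewords.
  weight 4: 5 codewords.
  weight 5: 2 codewords.
  weight 7: 1 codewords.
Minimum distance d = smallest w > 0 with A_w > 0 = 2.
Sanity: Σ A_w = 16 = 2^4 = 16 ✓.


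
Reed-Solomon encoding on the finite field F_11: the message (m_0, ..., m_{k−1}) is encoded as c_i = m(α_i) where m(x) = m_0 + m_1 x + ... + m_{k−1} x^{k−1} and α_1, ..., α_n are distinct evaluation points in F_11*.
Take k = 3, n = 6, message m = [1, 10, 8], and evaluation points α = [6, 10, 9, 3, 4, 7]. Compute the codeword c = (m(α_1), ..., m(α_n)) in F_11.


c = [8, 10, 2, 4, 4, 1]

Message polynomial: m(x) = 1 + 10·x + 8·x^2 (mod 11).
For each evaluation point α_i, compute m(α_i) mod 11:
  α_1 = 6: Horner steps 8 → 3 → 8, so m(6) = 8.
  α_2 = 10: Horner steps 8 → 2 → 10, so m(10) = 10.
  α_3 = 9: Horner steps 8 → 5 → 2, so m(9) = 2.
  α_4 = 3: Horner steps 8 → 1 → 4, so m(3) = 4.
  α_5 = 4: Horner steps 8 → 9 → 4, so m(4) = 4.
  α_6 = 7: Horner steps 8 → 0 → 1, so m(7) = 1.
Codeword c = [8, 10, 2, 4, 4, 1] ∈ F_11^6.


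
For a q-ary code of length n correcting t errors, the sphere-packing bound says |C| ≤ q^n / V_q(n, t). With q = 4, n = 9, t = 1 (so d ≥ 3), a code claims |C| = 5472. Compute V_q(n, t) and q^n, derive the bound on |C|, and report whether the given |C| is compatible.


V_q(n, t) = 28, q^n = 262144, Hamming bound = 9362, |C| = 5472 ≤ bound (satisfied).

Step 1: Compute V_q(n, t) = Σ_{j=0}^1 C(n, j) (q−1)^j.
  j = 0: C(9,0)·(3)^0 = 1·1 = 1.
  j = 1: C(9,1)·(3)^1 = 9·3 = 27.
  V_q(n, t) = 1 + 27 = 28.
Step 2: q^n = 4^9 = 262144.
Step 3: Hamming bound ⌊q^n / V_q(n,t)⌋ = ⌊262144/28⌋ = 9362.
Step 4: Compare |C| = 5472 to 9362: satisfied.
The claimed |C| lies below the Hamming bound.


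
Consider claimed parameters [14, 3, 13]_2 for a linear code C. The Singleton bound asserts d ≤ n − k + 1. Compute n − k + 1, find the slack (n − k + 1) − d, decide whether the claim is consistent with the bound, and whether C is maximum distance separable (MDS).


Singleton RHS = n − k + 1 = 12, slack = -1, bound violated (no such code; not MDS).

Singleton bound: d ≤ n − k + 1.
Here n = 14, k = 3, so n − k + 1 = 12.
Given d = 13, check d ≤ 12: NO.
Slack = (n − k + 1) − d = -1.
The slack is negative: d = 13 exceeds n − k + 1 = 12 by 1, so the Singleton bound is violated and no linear [14, 3, 13]_2 code can exist. In particular it is not MDS (MDS requires d = n − k + 1 exactly).
Description: the claimed parameters are [14, 3, 13]_2; such a code would be impossible (violates the Singleton bound).


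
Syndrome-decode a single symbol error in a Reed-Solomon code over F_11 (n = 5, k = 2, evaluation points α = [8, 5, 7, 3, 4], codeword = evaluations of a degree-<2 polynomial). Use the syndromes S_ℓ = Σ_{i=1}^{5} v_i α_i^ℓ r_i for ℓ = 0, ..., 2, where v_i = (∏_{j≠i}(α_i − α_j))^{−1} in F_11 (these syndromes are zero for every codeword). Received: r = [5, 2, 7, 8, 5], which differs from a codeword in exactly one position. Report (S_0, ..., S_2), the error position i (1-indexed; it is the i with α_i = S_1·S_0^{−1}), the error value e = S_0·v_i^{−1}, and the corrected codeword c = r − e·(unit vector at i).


S = (9, 6, 4), error at position 1, error magnitude e = 1, c = [4, 2, 7, 8, 5].

Step 1: column multipliers v_i = (∏_{j≠i}(α_i − α_j))^{−1} mod 11.
  i = 1 (α = 8): (8−5)(8−7)(8−3)(8−4) = 3·1·5·4 = 60 ≡ 5, so v_1 = 5^{−1} = 9 (mod 11).
  i = 2 (α = 5): (5−8)(5−7)(5−3)(5−4) = (−3)·(−2)·2·1 = 12 ≡ 1, so v_2 = 1^{−1} = 1 (mod 11).
  i = 3 (α = 7): (7−8)(7−5)(7−3)(7−4) = (−1)·2·4·3 = −24 ≡ 9, so v_3 = 9^{−1} = 5 (mod 11).
  i = 4 (α = 3): (3−8)(3−5)(3−7)(3−4) = (−5)·(−2)·(−4)·(−1) = 40 ≡ 7, so v_4 = 7^{−1} = 8 (mod 11).
  i = 5 (α = 4): (4−8)(4−5)(4−7)(4−3) = (−4)·(−1)·(−3)·1 = −12 ≡ 10, so v_5 = 10^{−1} = 10 (mod 11).
  v = [9, 1, 5, 8, 10].
Step 2: syndromes of r = [5, 2, 7, 8, 5] (all sums mod 11).
  S_0 = Σ v_i r_i = 9·5 + 1·2 + 5·7 + 8·8 + 10·5 = 196 ≡ 9.
  S_1 = Σ v_i α_i r_i = 9·8·5 + 1·5·2 + 5·7·7 + 8·3·8 + 10·4·5 = 1007 ≡ 6.
  α_i^2 mod 11 = [9, 3, 5, 9, 5].
  S_2 = Σ v_i α_i^2 r_i = 9·9·5 + 1·3·2 + 5·5·7 + 8·9·8 + 10·5·5 = 1412 ≡ 4.
  S = (9, 6, 4) ≠ 0, so r is not a codeword (an error is present).
Step 3: locate the error. For a single error e at position i, S_ℓ = v_i·e·α_i^ℓ, so α_err = S_1/S_0.
  S_0^{−1} = 9^{−1} = 5 (mod 11), so α_err = 6·5 = 30 ≡ 8 = α_1. Error position i = 1.
  Consistency check: S_2/S_1 = 4·2 = 8 ≡ 8 = α_err ✓ (single-error assumption holds).
Step 4: error magnitude e = S_0/v_1 = S_0·∏_{j≠1}(α_1 − α_j) = 9·5 = 45 ≡ 1 (mod 11).
Step 5: correct position 1: c_1 = r_1 − e = 5 − 1 ≡ 4 (mod 11). Hence c = [4, 2, 7, 8, 5].
  Check: interpolating c through the α_i gives m(x) = 6 + 8·x (degree < 2) with m(α_i) = c_i for every i, so c is indeed a codeword.


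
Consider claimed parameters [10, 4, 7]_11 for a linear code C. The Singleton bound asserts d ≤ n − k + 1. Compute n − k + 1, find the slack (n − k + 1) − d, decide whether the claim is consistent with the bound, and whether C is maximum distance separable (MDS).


Singleton RHS = n − k + 1 = 7, slack = 0, bound satisfied, MDS.

Singleton bound: d ≤ n − k + 1.
Here n = 10, k = 4, so n − k + 1 = 7.
Given d = 7, check d ≤ 7: YES.
Slack = (n − k + 1) − d = 0.
The code is MDS (slack = 0).
Description: the claimed parameters are [10, 4, 7]_11; such a code would be MDS (meets Singleton bound).


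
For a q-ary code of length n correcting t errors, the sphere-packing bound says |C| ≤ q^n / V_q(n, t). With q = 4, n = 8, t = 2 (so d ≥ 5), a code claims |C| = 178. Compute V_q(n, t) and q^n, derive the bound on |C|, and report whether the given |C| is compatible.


V_q(n, t) = 277, q^n = 65536, Hamming bound = 236, |C| = 178 ≤ bound (satisfied).

Step 1: Compute V_q(n, t) = Σ_{j=0}^2 C(n, j) (q−1)^j.
  j = 0: C(8,0)·(3)^0 = 1·1 = 1.
  j = 1: C(8,1)·(3)^1 = 8·3 = 24.
  j = 2: C(8,2)·(3)^2 = 28·9 = 252.
  V_q(n, t) = 1 + 24 + 252 = 277.
Step 2: q^n = 4^8 = 65536.
Step 3: Hamming bound ⌊q^n / V_q(n,t)⌋ = ⌊65536/277⌋ = 236.
Step 4: Compare |C| = 178 to 236: satisfied.
The claimed |C| lies below the Hamming bound.


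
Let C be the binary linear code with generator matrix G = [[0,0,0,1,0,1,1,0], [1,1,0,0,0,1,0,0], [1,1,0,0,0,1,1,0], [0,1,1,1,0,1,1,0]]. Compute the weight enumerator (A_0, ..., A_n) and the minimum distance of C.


Weight distribution: A_0 = 1, A_1 = 1, A_2 = 2, A_3 = 6, A_4 = 5, A_5 = 1. Minimum distance d = 1.

Enumerate all 2^4 = 16 messages m ∈ F_2^4.
For each, compute codeword c = mG in F_2^8, then tally its weight.
  m = 0000 → c = 00000000, weight = 0.
  m = 1000 → c = 00010110, weight = 3.
  m = 0100 → c = 11000100, weight = 3.
  m = 1100 → c = 11010010, weight = 4.
  m = 0010 → c = 11000110, weight = 4.
  m = 1010 → c = 11010000, weight = 3.
  m = 0110 → c = 00000010, weight = 1.
  m = 1110 → c = 00010100, weight = 2.
  m = 0001 → c = 01110110, weight = 5.
  m = 1001 → c = 01100000, weight = 2.
  m = 0101 → c = 10110010, weight = 4.
  m = 1101 → c = 10100100, weight = 3.
  m = 0011 → c = 10110000, weight = 3.
  m = 1011 → c = 10100110, weight = 4.
  m = 0111 → c = 01110100, weight = 4.
  m = 1111 → c = 01100010, weight = 3.
Tally weights:
  weight 0: 1 codewords.
  weight 1: 1 codewords.
  weight 2: 2 codewords.
  weight 3: 6 codewords.
  weight 4: 5 codewords.
  weight 5: 1 codewords.
Minimum distance d = smallest w > 0 with A_w > 0 = 1.
Sanity: Σ A_w = 16 = 2^4 = 16 ✓.


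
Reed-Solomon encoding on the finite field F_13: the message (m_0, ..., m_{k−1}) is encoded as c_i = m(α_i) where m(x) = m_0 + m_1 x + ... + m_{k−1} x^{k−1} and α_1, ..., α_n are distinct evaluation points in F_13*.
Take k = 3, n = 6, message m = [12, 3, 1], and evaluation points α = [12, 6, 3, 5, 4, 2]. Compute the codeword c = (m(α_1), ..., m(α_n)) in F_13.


c = [10, 1, 4, 0, 1, 9]

Message polynomial: m(x) = 12 + 3·x + 1·x^2 (mod 13).
For each evaluation point α_i, compute m(α_i) mod 13:
  α_1 = 12: Horner steps 1 → 2 → 10, so m(12) = 10.
  α_2 = 6: Horner steps 1 → 9 → 1, so m(6) = 1.
  α_3 = 3: Horner steps 1 → 6 → 4, so m(3) = 4.
  α_4 = 5: Horner steps 1 → 8 → 0, so m(5) = 0.
  α_5 = 4: Horner steps 1 → 7 → 1, so m(4) = 1.
  α_6 = 2: Horner steps 1 → 5 → 9, so m(2) = 9.
Codeword c = [10, 1, 4, 0, 1, 9] ∈ F_13^6.


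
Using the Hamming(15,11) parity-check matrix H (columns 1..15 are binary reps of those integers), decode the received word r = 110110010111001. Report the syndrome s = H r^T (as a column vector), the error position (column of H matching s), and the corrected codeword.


s = (1, 0, 0, 0)^T, error position = 8, corrected codeword c = 110110000111001

Compute s = H r^T mod 2 one row at a time:
  s_1 = 1 + 0 + 1 + 1 + 1 + 0 + 0 + 1 = 5 ≡ 1 (mod 2).
  s_2 = 1 + 1 + 0 + 0 + 1 + 0 + 0 + 1 = 4 ≡ 0 (mod 2).
  s_3 = 1 + 0 + 0 + 0 + 1 + 1 + 0 + 1 = 4 ≡ 0 (mod 2).
  s_4 = 1 + 0 + 1 + 0 + 0 + 1 + 0 + 1 = 4 ≡ 0 (mod 2).
s = (1, 0, 0, 0)^T — this equals column 8 of H (binary 1000), so error is at position 8.
Correct: flip bit 8 of r = 110110010111001 to get c = 110110000111001.


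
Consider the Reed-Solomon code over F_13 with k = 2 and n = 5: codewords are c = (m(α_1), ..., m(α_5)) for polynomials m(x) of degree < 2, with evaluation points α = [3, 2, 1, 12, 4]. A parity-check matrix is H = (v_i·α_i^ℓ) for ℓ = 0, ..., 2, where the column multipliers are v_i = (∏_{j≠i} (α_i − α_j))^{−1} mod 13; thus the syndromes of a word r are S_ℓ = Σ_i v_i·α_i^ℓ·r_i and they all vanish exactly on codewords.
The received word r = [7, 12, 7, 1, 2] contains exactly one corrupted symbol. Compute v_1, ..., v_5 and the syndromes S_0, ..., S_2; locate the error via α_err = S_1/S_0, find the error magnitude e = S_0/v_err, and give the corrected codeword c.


S = (3, 3, 3), error at position 3, error magnitude e = 3, c = [7, 12, 4, 1, 2].

Step 1: column multipliers v_i = (∏_{j≠i}(α_i − α_j))^{−1} mod 13.
  i = 1 (α = 3): (3−2)(3−1)(3−12)(3−4) = 1·2·(−9)·(−1) = 18 ≡ 5, so v_1 = 5^{−1} = 8 (mod 13).
  i = 2 (α = 2): (2−3)(2−1)(2−12)(2−4) = (−1)·1·(−10)·(−2) = −20 ≡ 6, so v_2 = 6^{−1} = 11 (mod 13).
  i = 3 (α = 1): (1−3)(1−2)(1−12)(1−4) = (−2)·(−1)·(−11)·(−3) = 66 ≡ 1, so v_3 = 1^{−1} = 1 (mod 13).
  i = 4 (α = 12): (12−3)(12−2)(12−1)(12−4) = 9·10·11·8 = 7920 ≡ 3, so v_4 = 3^{−1} = 9 (mod 13).
  i = 5 (α = 4): (4−3)(4−2)(4−1)(4−12) = 1·2·3·(−8) = −48 ≡ 4, so v_5 = 4^{−1} = 10 (mod 13).
  v = [8, 11, 1, 9, 10].
Step 2: syndromes of r = [7, 12, 7, 1, 2] (all sums mod 13).
  S_0 = Σ v_i r_i = 8·7 + 11·12 + 1·7 + 9·1 + 10·2 = 224 ≡ 3.
  S_1 = Σ v_i α_i r_i = 8·3·7 + 11·2·12 + 1·1·7 + 9·12·1 + 10·4·2 = 627 ≡ 3.
  α_i^2 mod 13 = [9, 4, 1, 1, 3].
  S_2 = Σ v_i α_i^2 r_i = 8·9·7 + 11·4·12 + 1·1·7 + 9·1·1 + 10·3·2 = 1108 ≡ 3.
  S = (3, 3, 3) ≠ 0, so r is not a codeword (an error is present).
Step 3: locate the error. For a single error e at position i, S_ℓ = v_i·e·α_i^ℓ, so α_err = S_1/S_0.
  S_0^{−1} = 3^{−1} = 9 (mod 13), so α_err = 3·9 = 27 ≡ 1 = α_3. Error position i = 3.
  Consistency check: S_2/S_1 = 3·9 = 27 ≡ 1 = α_err ✓ (single-error assumption holds).
Step 4: error magnitude e = S_0/v_3 = S_0·∏_{j≠3}(α_3 − α_j) = 3·1 = 3 ≡ 3 (mod 13).
Step 5: correct position 3: c_3 = r_3 − e = 7 − 3 ≡ 4 (mod 13). Hence c = [7, 12, 4, 1, 2].
  Check: interpolating c through the α_i gives m(x) = 9 + 8·x (degree < 2) with m(α_i) = c_i for every i, so c is indeed a codeword.


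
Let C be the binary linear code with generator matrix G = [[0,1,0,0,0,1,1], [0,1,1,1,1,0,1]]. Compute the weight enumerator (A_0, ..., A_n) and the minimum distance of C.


Weight distribution: A_0 = 1, A_3 = 1, A_4 = 1, A_5 = 1. Minimum distance d = 3.

Enumerate all 2^2 = 4 messages m ∈ F_2^2.
For each, compute codeword c = mG in F_2^7, then tally its weight.
  m = 00 → c = 0000000, weight = 0.
  m = 10 → c = 0100011, weight = 3.
  m = 01 → c = 0111101, weight = 5.
  m = 11 → c = 0011110, weight = 4.
Tally weights:
  weight 0: 1 codewords.
  weight 3: 1 codewords.
  weight 4: 1 codewords.
  weight 5: 1 codewords.
Minimum distance d = smallest w > 0 with A_w > 0 = 3.
Sanity: Σ A_w = 4 = 2^2 = 4 ✓.


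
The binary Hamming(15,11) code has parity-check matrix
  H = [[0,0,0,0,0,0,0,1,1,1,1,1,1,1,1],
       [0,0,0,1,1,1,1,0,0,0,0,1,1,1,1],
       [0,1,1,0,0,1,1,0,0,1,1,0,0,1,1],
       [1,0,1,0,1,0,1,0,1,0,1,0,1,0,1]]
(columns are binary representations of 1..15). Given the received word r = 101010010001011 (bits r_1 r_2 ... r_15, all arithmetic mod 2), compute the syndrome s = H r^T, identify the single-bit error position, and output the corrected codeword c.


s = (0, 0, 1, 0)^T, error position = 2, corrected codeword c = 111010010001011

Compute s = H r^T mod 2 one row at a time:
  s_1 = 1 + 0 + 0 + 0 + 1 + 0 + 1 + 1 = 4 ≡ 0 (mod 2).
  s_2 = 0 + 1 + 0 + 0 + 1 + 0 + 1 + 1 = 4 ≡ 0 (mod 2).
  s_3 = 0 + 1 + 0 + 0 + 0 + 0 + 1 + 1 = 3 ≡ 1 (mod 2).
  s_4 = 1 + 1 + 1 + 0 + 0 + 0 + 0 + 1 = 4 ≡ 0 (mod 2).
s = (0, 0, 1, 0)^T — this equals column 2 of H (binary 0010), so error is at position 2.
Correct: flip bit 2 of r = 101010010001011 to get c = 111010010001011.


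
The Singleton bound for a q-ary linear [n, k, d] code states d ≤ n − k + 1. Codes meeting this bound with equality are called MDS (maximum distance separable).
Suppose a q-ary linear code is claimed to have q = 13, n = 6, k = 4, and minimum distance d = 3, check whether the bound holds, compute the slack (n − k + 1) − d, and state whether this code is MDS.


Singleton RHS = n − k + 1 = 3, slack = 0, bound satisfied, MDS.

Singleton bound: d ≤ n − k + 1.
Here n = 6, k = 4, so n − k + 1 = 3.
Given d = 3, check d ≤ 3: YES.
Slack = (n − k + 1) − d = 0.
The code is MDS (slack = 0).
Description: the claimed parameters are [6, 4, 3]_13; such a code would be MDS (meets Singleton bound).


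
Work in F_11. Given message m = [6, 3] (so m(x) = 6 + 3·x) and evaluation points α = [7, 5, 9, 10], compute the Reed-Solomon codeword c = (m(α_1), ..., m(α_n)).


c = [5, 10, 0, 3]

Message polynomial: m(x) = 6 + 3·x (mod 11).
For each evaluation point α_i, compute m(α_i) mod 11:
  α_1 = 7: Horner steps 3 → 5, so m(7) = 5.
  α_2 = 5: Horner steps 3 → 10, so m(5) = 10.
  α_3 = 9: Horner steps 3 → 0, so m(9) = 0.
  α_4 = 10: Horner steps 3 → 3, so m(10) = 3.
Codeword c = [5, 10, 0, 3] ∈ F_11^4.


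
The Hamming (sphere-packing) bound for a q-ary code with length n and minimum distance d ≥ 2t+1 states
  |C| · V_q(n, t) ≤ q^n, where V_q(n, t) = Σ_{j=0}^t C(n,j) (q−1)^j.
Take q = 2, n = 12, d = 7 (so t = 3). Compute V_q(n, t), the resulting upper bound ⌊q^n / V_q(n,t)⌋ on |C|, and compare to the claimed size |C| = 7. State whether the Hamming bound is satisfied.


V_q(n, t) = 299, q^n = 4096, Hamming bound = 13, |C| = 7 ≤ bound (satisfied).

Step 1: Compute V_q(n, t) = Σ_{j=0}^3 C(n, j) (q−1)^j.
  j = 0: C(12,0)·(1)^0 = 1·1 = 1.
  j = 1: C(12,1)·(1)^1 = 12·1 = 12.
  j = 2: C(12,2)·(1)^2 = 66·1 = 66.
  j = 3: C(12,3)·(1)^3 = 220·1 = 220.
  V_q(n, t) = 1 + 12 + 66 + 220 = 299.
Step 2: q^n = 2^12 = 4096.
Step 3: Hamming bound ⌊q^n / V_q(n,t)⌋ = ⌊4096/299⌋ = 13.
Step 4: Compare |C| = 7 to 13: satisfied.
The claimed |C| lies below the Hamming bound.


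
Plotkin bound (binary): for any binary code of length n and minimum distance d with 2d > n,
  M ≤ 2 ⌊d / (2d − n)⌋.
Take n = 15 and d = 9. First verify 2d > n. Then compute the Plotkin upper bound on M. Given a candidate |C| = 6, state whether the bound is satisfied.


Plotkin bound M ≤ 6; given |C| = 6 ≤ bound (satisfied).

Check applicability: 2d = 18, n = 15.
2d − n = 3 > 0, so Plotkin applies.
Compute d/(2d−n) = 9/3 ≈ 3.0000.
⌊d/(2d−n)⌋ = 3.
Plotkin bound: M ≤ 2·3 = 6.
Given |C| = 6, check: satisfied.
This |C| is at the Plotkin bound.


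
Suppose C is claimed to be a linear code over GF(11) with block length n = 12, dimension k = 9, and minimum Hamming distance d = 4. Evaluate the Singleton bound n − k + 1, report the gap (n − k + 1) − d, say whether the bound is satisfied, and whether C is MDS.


Singleton RHS = n − k + 1 = 4, slack = 0, bound satisfied, MDS.

Singleton bound: d ≤ n − k + 1.
Here n = 12, k = 9, so n − k + 1 = 4.
Given d = 4, check d ≤ 4: YES.
Slack = (n − k + 1) − d = 0.
The code is MDS (slack = 0).
Description: the claimed parameters are [12, 9, 4]_11; such a code would be MDS (meets Singleton bound).


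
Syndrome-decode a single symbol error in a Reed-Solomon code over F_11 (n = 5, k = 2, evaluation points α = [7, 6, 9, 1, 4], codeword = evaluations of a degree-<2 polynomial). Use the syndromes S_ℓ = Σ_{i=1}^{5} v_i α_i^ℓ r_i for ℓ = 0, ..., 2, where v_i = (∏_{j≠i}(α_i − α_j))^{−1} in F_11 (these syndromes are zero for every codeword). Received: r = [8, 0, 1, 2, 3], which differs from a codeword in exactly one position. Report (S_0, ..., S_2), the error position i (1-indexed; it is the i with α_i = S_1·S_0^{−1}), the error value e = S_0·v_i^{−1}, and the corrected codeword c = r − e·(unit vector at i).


S = (6, 9, 8), error at position 1, error magnitude e = 4, c = [4, 0, 1, 2, 3].

Step 1: column multipliers v_i = (∏_{j≠i}(α_i − α_j))^{−1} mod 11.
  i = 1 (α = 7): (7−6)(7−9)(7−1)(7−4) = 1·(−2)·6·3 = −36 ≡ 8, so v_1 = 8^{−1} = 7 (mod 11).
  i = 2 (α = 6): (6−7)(6−9)(6−1)(6−4) = (−1)·(−3)·5·2 = 30 ≡ 8, so v_2 = 8^{−1} = 7 (mod 11).
  i = 3 (α = 9): (9−7)(9−6)(9−1)(9−4) = 2·3·8·5 = 240 ≡ 9, so v_3 = 9^{−1} = 5 (mod 11).
  i = 4 (α = 1): (1−7)(1−6)(1−9)(1−4) = (−6)·(−5)·(−8)·(−3) = 720 ≡ 5, so v_4 = 5^{−1} = 9 (mod 11).
  i = 5 (α = 4): (4−7)(4−6)(4−9)(4−1) = (−3)·(−2)·(−5)·3 = −90 ≡ 9, so v_5 = 9^{−1} = 5 (mod 11).
  v = [7, 7, 5, 9, 5].
Step 2: syndromes of r = [8, 0, 1, 2, 3] (all sums mod 11).
  S_0 = Σ v_i r_i = 7·8 + 7·0 + 5·1 + 9·2 + 5·3 = 94 ≡ 6.
  S_1 = Σ v_i α_i r_i = 7·7·8 + 7·6·0 + 5·9·1 + 9·1·2 + 5·4·3 = 515 ≡ 9.
  α_i^2 mod 11 = [5, 3, 4, 1, 5].
  S_2 = Σ v_i α_i^2 r_i = 7·5·8 + 7·3·0 + 5·4·1 + 9·1·2 + 5·5·3 = 393 ≡ 8.
  S = (6, 9, 8) ≠ 0, so r is not a codeword (an error is present).
Step 3: locate the error. For a single error e at position i, S_ℓ = v_i·e·α_i^ℓ, so α_err = S_1/S_0.
  S_0^{−1} = 6^{−1} = 2 (mod 11), so α_err = 9·2 = 18 ≡ 7 = α_1. Error position i = 1.
  Consistency check: S_2/S_1 = 8·5 = 40 ≡ 7 = α_err ✓ (single-error assumption holds).
Step 4: error magnitude e = S_0/v_1 = S_0·∏_{j≠1}(α_1 − α_j) = 6·8 = 48 ≡ 4 (mod 11).
Step 5: correct position 1: c_1 = r_1 − e = 8 − 4 ≡ 4 (mod 11). Hence c = [4, 0, 1, 2, 3].
  Check: interpolating c through the α_i gives m(x) = 9 + 4·x (degree < 2) with m(α_i) = c_i for every i, so c is indeed a codeword.


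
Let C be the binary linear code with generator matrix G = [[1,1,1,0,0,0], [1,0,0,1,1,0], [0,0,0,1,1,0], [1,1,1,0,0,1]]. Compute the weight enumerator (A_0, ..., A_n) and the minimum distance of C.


Weight distribution: A_0 = 1, A_1 = 2, A_2 = 3, A_3 = 4, A_4 = 3, A_5 = 2, A_6 = 1. Minimum distance d = 1.

Enumerate all 2^4 = 16 messages m ∈ F_2^4.
For each, compute codeword c = mG in F_2^6, then tally its weight.
  m = 0000 → c = 000000, weight = 0.
  m = 1000 → c = 111000, weight = 3.
  m = 0100 → c = 100110, weight = 3.
  m = 1100 → c = 011110, weight = 4.
  m = 0010 → c = 000110, weight = 2.
  m = 1010 → c = 111110, weight = 5.
  m = 0110 → c = 100000, weight = 1.
  m = 1110 → c = 011000, weight = 2.
  m = 0001 → c = 111001, weight = 4.
  m = 1001 → c = 000001, weight = 1.
  m = 0101 → c = 011111, weight = 5.
  m = 1101 → c = 100111, weight = 4.
  m = 0011 → c = 111111, weight = 6.
  m = 1011 → c = 000111, weight = 3.
  m = 0111 → c = 011001, weight = 3.
  m = 1111 → c = 100001, weight = 2.
Tally weights:
  weight 0: 1 codewords.
  weight 1: 2 codewords.
  weight 2: 3 codewords.
  weight 3: 4 codewords.
  weight 4: 3 codewords.
  weight 5: 2 codewords.
  weight 6: 1 codewords.
Minimum distance d = smallest w > 0 with A_w > 0 = 1.
Sanity: Σ A_w = 16 = 2^4 = 16 ✓.


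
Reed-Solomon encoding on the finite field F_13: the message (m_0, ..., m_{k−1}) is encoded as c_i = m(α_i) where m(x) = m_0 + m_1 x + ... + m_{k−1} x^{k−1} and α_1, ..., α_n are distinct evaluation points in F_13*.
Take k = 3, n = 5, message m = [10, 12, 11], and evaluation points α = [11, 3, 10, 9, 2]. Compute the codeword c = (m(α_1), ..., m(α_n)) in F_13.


c = [4, 2, 8, 8, 0]

Message polynomial: m(x) = 10 + 12·x + 11·x^2 (mod 13).
For each evaluation point α_i, compute m(α_i) mod 13:
  α_1 = 11: Horner steps 11 → 3 → 4, so m(11) = 4.
  α_2 = 3: Horner steps 11 → 6 → 2, so m(3) = 2.
  α_3 = 10: Horner steps 11 → 5 → 8, so m(10) = 8.
  α_4 = 9: Horner steps 11 → 7 → 8, so m(9) = 8.
  α_5 = 2: Horner steps 11 → 8 → 0, so m(2) = 0.
Codeword c = [4, 2, 8, 8, 0] ∈ F_13^5.


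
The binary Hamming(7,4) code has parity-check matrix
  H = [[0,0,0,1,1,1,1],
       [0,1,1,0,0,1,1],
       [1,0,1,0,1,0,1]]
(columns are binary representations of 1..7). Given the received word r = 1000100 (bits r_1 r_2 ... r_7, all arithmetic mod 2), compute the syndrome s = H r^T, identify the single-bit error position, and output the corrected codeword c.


s = (1, 0, 0)^T, error position = 4, corrected codeword c = 1001100

Compute s = H r^T mod 2 one row at a time:
  s_1 = 0 + 1 + 0 + 0 = 1 ≡ 1 (mod 2).
  s_2 = 0 + 0 + 0 + 0 = 0 ≡ 0 (mod 2).
  s_3 = 1 + 0 + 1 + 0 = 2 ≡ 0 (mod 2).
s = (1, 0, 0)^T — this equals column 4 of H (binary 100), so error is at position 4.
Correct: flip bit 4 of r = 1000100 to get c = 1001100.


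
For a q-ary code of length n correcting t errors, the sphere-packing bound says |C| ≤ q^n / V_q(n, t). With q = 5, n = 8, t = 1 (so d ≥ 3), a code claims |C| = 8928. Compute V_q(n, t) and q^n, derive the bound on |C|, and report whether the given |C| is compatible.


V_q(n, t) = 33, q^n = 390625, Hamming bound = 11837, |C| = 8928 ≤ bound (satisfied).

Step 1: Compute V_q(n, t) = Σ_{j=0}^1 C(n, j) (q−1)^j.
  j = 0: C(8,0)·(4)^0 = 1·1 = 1.
  j = 1: C(8,1)·(4)^1 = 8·4 = 32.
  V_q(n, t) = 1 + 32 = 33.
Step 2: q^n = 5^8 = 390625.
Step 3: Hamming bound ⌊q^n / V_q(n,t)⌋ = ⌊390625/33⌋ = 11837.
Step 4: Compare |C| = 8928 to 11837: satisfied.
The claimed |C| lies below the Hamming bound.


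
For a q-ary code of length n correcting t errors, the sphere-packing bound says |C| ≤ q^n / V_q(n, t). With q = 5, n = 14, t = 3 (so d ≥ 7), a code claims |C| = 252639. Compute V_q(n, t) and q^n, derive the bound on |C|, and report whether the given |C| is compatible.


V_q(n, t) = 24809, q^n = 6103515625, Hamming bound = 246020, |C| = 252639 > bound (violated).

Step 1: Compute V_q(n, t) = Σ_{j=0}^3 C(n, j) (q−1)^j.
  j = 0: C(14,0)·(4)^0 = 1·1 = 1.
  j = 1: C(14,1)·(4)^1 = 14·4 = 56.
  j = 2: C(14,2)·(4)^2 = 91·16 = 1456.
  j = 3: C(14,3)·(4)^3 = 364·64 = 23296.
  V_q(n, t) = 1 + 56 + 1456 + 23296 = 24809.
Step 2: q^n = 5^14 = 6103515625.
Step 3: Hamming bound ⌊q^n / V_q(n,t)⌋ = ⌊6103515625/24809⌋ = 246020.
Step 4: Compare |C| = 252639 to 246020: violated.
The claimed |C| lies above the Hamming bound, so no 5-ary code of length 14 with d ≥ 7 can have 252639 codewords.
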